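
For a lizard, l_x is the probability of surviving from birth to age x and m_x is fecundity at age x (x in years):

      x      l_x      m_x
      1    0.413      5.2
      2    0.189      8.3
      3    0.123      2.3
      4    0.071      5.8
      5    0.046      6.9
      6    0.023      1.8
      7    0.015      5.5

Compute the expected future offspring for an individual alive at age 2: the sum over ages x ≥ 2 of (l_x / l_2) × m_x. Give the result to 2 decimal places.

14.31

l_2 = 0.189. Conditional survival from age 2 to x is l_x / l_2.
  x=2: (0.189/0.189) × 8.3 = 8.3000
  x=3: (0.123/0.189) × 2.3 = 1.4968
  x=4: (0.071/0.189) × 5.8 = 2.1788
  x=5: (0.046/0.189) × 6.9 = 1.6794
  x=6: (0.023/0.189) × 1.8 = 0.2190
  x=7: (0.015/0.189) × 5.5 = 0.4365
Sum = 8.3000 + 1.4968 + 2.1788 + 1.6794 + 0.2190 + 0.4365 = 14.3106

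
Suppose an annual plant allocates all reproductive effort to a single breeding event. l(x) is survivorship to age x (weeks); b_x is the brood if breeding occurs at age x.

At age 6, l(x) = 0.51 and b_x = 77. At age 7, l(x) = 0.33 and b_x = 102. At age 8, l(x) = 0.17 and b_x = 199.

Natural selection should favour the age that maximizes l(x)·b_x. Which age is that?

Expected offspring if breeding at age x = l(x) × b_x:
  age 6: 0.51 × 77 = 39.270
  age 7: 0.33 × 102 = 33.660
  age 8: 0.17 × 199 = 33.830
Maximum at age 6 (39.270).

6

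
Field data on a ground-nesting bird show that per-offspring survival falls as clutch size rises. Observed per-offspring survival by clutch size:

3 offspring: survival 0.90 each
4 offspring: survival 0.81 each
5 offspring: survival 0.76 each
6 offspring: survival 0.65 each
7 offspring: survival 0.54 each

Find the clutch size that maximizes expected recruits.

6

Expected recruits = c × s(c):
  c=3: 3 × 0.90 = 2.700
  c=4: 4 × 0.81 = 3.240
  c=5: 5 × 0.76 = 3.800
  c=6: 6 × 0.65 = 3.900
  c=7: 7 × 0.54 = 3.780
Maximum at c = 6 (3.900 recruits).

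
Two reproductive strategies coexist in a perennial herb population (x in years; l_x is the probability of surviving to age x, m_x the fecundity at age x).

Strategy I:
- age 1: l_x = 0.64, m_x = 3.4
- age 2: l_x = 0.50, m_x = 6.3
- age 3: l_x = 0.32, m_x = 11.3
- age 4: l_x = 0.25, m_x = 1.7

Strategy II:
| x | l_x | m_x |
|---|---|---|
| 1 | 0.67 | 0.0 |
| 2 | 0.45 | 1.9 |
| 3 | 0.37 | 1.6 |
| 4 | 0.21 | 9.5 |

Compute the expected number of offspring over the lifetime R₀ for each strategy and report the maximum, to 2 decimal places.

9.37

Strategy I: R₀ = 0.64×3.4 + 0.50×6.3 + 0.32×11.3 + 0.25×1.7 = 9.3670
Strategy II: R₀ = 0.67×0.0 + 0.45×1.9 + 0.37×1.6 + 0.21×9.5 = 3.4420
Highest R₀: strategy I with 9.3670.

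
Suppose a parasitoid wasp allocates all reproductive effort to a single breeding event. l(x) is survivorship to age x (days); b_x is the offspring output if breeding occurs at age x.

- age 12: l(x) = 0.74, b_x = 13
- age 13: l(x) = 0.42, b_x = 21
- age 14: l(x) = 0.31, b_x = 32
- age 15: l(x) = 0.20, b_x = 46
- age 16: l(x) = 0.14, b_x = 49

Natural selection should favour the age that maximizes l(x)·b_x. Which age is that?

Expected offspring if breeding at age x = l(x) × b_x:
  age 12: 0.74 × 13 = 9.620
  age 13: 0.42 × 21 = 8.820
  age 14: 0.31 × 32 = 9.920
  age 15: 0.20 × 46 = 9.200
  age 16: 0.14 × 49 = 6.860
Maximum at age 14 (9.920).

14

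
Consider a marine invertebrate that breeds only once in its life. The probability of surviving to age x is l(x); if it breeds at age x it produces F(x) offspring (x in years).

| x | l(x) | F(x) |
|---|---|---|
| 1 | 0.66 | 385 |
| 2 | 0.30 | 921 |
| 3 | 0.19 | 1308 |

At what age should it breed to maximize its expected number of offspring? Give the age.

2

Expected offspring if breeding at age x = l(x) × F(x):
  age 1: 0.66 × 385 = 254.100
  age 2: 0.30 × 921 = 276.300
  age 3: 0.19 × 1308 = 248.520
Maximum at age 2 (276.300).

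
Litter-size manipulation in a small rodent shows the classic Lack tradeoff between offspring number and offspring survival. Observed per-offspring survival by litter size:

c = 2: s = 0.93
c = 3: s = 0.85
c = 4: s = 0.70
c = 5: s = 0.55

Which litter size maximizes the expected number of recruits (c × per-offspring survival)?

4

Expected recruits = c × s(c):
  c=2: 2 × 0.93 = 1.860
  c=3: 3 × 0.85 = 2.550
  c=4: 4 × 0.70 = 2.800
  c=5: 5 × 0.55 = 2.750
Maximum at c = 4 (2.800 recruits).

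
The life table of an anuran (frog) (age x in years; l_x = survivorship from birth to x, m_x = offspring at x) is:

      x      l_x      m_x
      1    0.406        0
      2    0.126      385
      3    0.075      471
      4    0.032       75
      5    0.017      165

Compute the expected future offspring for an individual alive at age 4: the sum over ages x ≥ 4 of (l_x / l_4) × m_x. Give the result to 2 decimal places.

162.66

l_4 = 0.032. Conditional survival from age 4 to x is l_x / l_4.
  x=4: (0.032/0.032) × 75 = 75.0000
  x=5: (0.017/0.032) × 165 = 87.6562
Sum = 75.0000 + 87.6562 = 162.6562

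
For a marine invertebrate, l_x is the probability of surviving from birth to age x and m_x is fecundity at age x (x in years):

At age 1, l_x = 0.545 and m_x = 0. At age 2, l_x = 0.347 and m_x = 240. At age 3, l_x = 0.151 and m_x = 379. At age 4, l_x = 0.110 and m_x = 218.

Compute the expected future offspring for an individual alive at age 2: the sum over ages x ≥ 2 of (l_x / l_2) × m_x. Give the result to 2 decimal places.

l_2 = 0.347. Conditional survival from age 2 to x is l_x / l_2.
  x=2: (0.347/0.347) × 240 = 240.0000
  x=3: (0.151/0.347) × 379 = 164.9251
  x=4: (0.110/0.347) × 218 = 69.1066
Sum = 240.0000 + 164.9251 + 69.1066 = 474.0317

474.03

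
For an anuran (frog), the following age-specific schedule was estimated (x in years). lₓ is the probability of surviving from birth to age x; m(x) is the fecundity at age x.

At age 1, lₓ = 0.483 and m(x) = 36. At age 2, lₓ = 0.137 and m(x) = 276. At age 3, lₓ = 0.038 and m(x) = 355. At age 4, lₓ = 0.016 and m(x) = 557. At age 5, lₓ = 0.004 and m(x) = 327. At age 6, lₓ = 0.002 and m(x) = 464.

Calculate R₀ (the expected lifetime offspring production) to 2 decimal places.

79.84

R₀ = Σ lₓ m(x):
  age 1: 0.483 × 36 = 17.3880
  age 2: 0.137 × 276 = 37.8120
  age 3: 0.038 × 355 = 13.4900
  age 4: 0.016 × 557 = 8.9120
  age 5: 0.004 × 327 = 1.3080
  age 6: 0.002 × 464 = 0.9280
R₀ = 17.3880 + 37.8120 + 13.4900 + 8.9120 + 1.3080 + 0.9280 = 79.8380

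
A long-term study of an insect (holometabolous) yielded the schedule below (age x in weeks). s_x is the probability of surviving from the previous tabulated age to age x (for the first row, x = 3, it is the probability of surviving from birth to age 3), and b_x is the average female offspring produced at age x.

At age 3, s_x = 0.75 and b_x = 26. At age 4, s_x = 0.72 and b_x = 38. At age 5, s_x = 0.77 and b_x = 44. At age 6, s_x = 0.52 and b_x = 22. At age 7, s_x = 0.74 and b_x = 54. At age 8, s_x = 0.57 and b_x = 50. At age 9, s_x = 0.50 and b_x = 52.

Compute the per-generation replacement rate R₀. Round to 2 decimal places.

Survivorship from birth: l_x = s_3·s_4·…·s_x.
  l_3 = 0.75000
  l_4 = 0.54000
  l_5 = 0.41580
  l_6 = 0.21622
  l_7 = 0.16000
  l_8 = 0.09120
  l_9 = 0.04560
R₀ = Σ l_x b_x:
  age 3: 0.75000 × 26 = 19.5000
  age 4: 0.54000 × 38 = 20.5200
  age 5: 0.41580 × 44 = 18.2952
  age 6: 0.21622 × 22 = 4.7568
  age 7: 0.16000 × 54 = 8.6400
  age 8: 0.09120 × 50 = 4.5600
  age 9: 0.04560 × 52 = 2.3712
R₀ = 19.5000 + 20.5200 + 18.2952 + 4.7568 + 8.6400 + 4.5600 + 2.3712 = 78.6432

78.64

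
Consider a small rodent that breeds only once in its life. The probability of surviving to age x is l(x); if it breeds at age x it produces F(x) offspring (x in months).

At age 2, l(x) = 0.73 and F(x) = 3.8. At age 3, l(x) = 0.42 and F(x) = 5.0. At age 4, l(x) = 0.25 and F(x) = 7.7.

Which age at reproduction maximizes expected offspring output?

2

Expected offspring if breeding at age x = l(x) × F(x):
  age 2: 0.73 × 3.8 = 2.774
  age 3: 0.42 × 5.0 = 2.100
  age 4: 0.25 × 7.7 = 1.925
Maximum at age 2 (2.774).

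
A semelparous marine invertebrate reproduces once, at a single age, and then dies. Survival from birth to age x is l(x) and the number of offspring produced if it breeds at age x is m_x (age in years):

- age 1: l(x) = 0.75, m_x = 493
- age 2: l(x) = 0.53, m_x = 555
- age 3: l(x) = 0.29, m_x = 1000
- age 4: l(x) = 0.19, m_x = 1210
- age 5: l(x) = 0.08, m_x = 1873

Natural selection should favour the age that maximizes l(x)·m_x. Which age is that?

1

Expected offspring if breeding at age x = l(x) × m_x:
  age 1: 0.75 × 493 = 369.750
  age 2: 0.53 × 555 = 294.150
  age 3: 0.29 × 1000 = 290.000
  age 4: 0.19 × 1210 = 229.900
  age 5: 0.08 × 1873 = 149.840
Maximum at age 1 (369.750).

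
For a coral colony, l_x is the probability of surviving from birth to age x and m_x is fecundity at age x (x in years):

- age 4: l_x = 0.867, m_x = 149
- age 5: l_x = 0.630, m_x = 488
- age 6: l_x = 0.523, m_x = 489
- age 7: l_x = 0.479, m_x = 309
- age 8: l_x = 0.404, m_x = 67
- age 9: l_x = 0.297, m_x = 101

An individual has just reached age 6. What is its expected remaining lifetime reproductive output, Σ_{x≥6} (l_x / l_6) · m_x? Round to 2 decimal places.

l_6 = 0.523. Conditional survival from age 6 to x is l_x / l_6.
  x=6: (0.523/0.523) × 489 = 489.0000
  x=7: (0.479/0.523) × 309 = 283.0038
  x=8: (0.404/0.523) × 67 = 51.7553
  x=9: (0.297/0.523) × 101 = 57.3556
Sum = 489.0000 + 283.0038 + 51.7553 + 57.3556 = 881.1147

881.11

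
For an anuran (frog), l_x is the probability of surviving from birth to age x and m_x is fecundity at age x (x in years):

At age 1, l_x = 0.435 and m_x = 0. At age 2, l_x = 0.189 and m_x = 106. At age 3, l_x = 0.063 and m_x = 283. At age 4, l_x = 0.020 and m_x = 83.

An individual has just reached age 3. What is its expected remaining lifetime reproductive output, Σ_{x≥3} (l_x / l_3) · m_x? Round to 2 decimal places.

309.35

l_3 = 0.063. Conditional survival from age 3 to x is l_x / l_3.
  x=3: (0.063/0.063) × 283 = 283.0000
  x=4: (0.020/0.063) × 83 = 26.3492
Sum = 283.0000 + 26.3492 = 309.3492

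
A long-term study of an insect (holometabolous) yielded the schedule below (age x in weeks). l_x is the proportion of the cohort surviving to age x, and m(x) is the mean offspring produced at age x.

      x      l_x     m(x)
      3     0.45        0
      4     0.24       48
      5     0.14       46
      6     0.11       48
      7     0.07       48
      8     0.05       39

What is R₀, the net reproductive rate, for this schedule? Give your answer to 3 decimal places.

R₀ = Σ l_x m(x):
  age 3: 0.45 × 0 = 0.0000
  age 4: 0.24 × 48 = 11.5200
  age 5: 0.14 × 46 = 6.4400
  age 6: 0.11 × 48 = 5.2800
  age 7: 0.07 × 48 = 3.3600
  age 8: 0.05 × 39 = 1.9500
R₀ = 0.0000 + 11.5200 + 6.4400 + 5.2800 + 3.3600 + 1.9500 = 28.5500

28.550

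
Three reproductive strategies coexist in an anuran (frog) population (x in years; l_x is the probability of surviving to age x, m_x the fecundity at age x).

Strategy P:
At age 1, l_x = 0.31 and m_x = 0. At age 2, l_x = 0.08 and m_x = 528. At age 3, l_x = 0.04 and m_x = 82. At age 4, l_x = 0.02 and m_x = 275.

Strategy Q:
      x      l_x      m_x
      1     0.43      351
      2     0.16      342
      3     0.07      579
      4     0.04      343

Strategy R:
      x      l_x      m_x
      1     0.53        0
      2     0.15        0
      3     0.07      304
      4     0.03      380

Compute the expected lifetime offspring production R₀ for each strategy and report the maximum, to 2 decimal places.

259.90

Strategy P: R₀ = 0.31×0 + 0.08×528 + 0.04×82 + 0.02×275 = 51.0200
Strategy Q: R₀ = 0.43×351 + 0.16×342 + 0.07×579 + 0.04×343 = 259.9000
Strategy R: R₀ = 0.53×0 + 0.15×0 + 0.07×304 + 0.03×380 = 32.6800
Highest R₀: strategy Q with 259.9000.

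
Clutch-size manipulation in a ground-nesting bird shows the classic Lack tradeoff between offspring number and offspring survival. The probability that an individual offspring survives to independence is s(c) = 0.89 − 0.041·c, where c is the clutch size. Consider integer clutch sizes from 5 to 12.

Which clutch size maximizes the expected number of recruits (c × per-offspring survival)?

Expected recruits = c × s(c):
  c=5: 5 × 0.685 = 3.425
  c=6: 6 × 0.644 = 3.864
  c=7: 7 × 0.603 = 4.221
  c=8: 8 × 0.562 = 4.496
  c=9: 9 × 0.521 = 4.689
  c=10: 10 × 0.480 = 4.800
  c=11: 11 × 0.439 = 4.829
  c=12: 12 × 0.398 = 4.776
Maximum at c = 11 (4.829 recruits).

11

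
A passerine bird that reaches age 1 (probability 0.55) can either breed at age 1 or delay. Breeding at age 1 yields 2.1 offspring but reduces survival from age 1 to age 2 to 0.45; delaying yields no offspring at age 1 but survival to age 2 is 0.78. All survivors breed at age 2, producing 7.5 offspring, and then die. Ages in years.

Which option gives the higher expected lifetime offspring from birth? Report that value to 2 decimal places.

breed at age 1: R₀ = 0.55 × (2.1 + 0.45 × 7.5) = 0.55 × 5.4750 = 3.0112
delay to age 2: R₀ = 0.55 × (0.78 × 7.5) = 0.55 × 5.8500 = 3.2175
Higher: delay to age 2 (3.2175).

3.22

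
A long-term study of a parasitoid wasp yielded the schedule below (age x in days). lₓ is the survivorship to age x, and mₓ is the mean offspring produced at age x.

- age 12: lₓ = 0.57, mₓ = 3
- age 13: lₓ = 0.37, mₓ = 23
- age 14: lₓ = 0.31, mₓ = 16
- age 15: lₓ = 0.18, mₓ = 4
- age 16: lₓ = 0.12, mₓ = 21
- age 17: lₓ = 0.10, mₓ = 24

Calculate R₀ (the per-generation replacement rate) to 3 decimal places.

R₀ = Σ lₓ mₓ:
  age 12: 0.57 × 3 = 1.7100
  age 13: 0.37 × 23 = 8.5100
  age 14: 0.31 × 16 = 4.9600
  age 15: 0.18 × 4 = 0.7200
  age 16: 0.12 × 21 = 2.5200
  age 17: 0.10 × 24 = 2.4000
R₀ = 1.7100 + 8.5100 + 4.9600 + 0.7200 + 2.5200 + 2.4000 = 20.8200

20.820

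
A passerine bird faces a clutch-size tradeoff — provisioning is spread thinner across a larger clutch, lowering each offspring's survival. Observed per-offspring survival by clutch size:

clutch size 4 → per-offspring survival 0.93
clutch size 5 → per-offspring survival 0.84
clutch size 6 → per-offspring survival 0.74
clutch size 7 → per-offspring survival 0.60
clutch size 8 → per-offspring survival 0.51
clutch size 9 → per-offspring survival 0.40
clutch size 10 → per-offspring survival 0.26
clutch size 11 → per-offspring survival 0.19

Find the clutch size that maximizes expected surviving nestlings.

Expected surviving nestlings = c × s(c):
  c=4: 4 × 0.93 = 3.720
  c=5: 5 × 0.84 = 4.200
  c=6: 6 × 0.74 = 4.440
  c=7: 7 × 0.60 = 4.200
  c=8: 8 × 0.51 = 4.080
  c=9: 9 × 0.40 = 3.600
  c=10: 10 × 0.26 = 2.600
  c=11: 11 × 0.19 = 2.090
Maximum at c = 6 (4.440 surviving nestlings).

6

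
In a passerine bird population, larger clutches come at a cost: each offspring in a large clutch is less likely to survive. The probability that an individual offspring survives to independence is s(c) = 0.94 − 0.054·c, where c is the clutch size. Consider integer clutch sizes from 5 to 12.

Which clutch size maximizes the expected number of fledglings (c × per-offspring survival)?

9

Expected fledglings = c × s(c):
  c=5: 5 × 0.670 = 3.350
  c=6: 6 × 0.616 = 3.696
  c=7: 7 × 0.562 = 3.934
  c=8: 8 × 0.508 = 4.064
  c=9: 9 × 0.454 = 4.086
  c=10: 10 × 0.400 = 4.000
  c=11: 11 × 0.346 = 3.806
  c=12: 12 × 0.292 = 3.504
Maximum at c = 9 (4.086 fledglings).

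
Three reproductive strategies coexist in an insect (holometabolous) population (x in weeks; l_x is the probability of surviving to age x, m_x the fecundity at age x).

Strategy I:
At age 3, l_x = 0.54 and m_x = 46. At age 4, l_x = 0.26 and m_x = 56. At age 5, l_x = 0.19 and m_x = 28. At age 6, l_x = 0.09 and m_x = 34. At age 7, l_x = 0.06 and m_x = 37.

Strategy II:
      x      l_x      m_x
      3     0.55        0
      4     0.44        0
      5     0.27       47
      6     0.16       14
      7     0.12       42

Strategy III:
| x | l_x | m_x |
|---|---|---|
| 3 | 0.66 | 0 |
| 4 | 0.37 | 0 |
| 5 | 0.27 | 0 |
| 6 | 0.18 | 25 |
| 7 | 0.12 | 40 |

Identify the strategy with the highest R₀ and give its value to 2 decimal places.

50.00

Strategy I: R₀ = 0.54×46 + 0.26×56 + 0.19×28 + 0.09×34 + 0.06×37 = 50.0000
Strategy II: R₀ = 0.55×0 + 0.44×0 + 0.27×47 + 0.16×14 + 0.12×42 = 19.9700
Strategy III: R₀ = 0.66×0 + 0.37×0 + 0.27×0 + 0.18×25 + 0.12×40 = 9.3000
Highest R₀: strategy I with 50.0000.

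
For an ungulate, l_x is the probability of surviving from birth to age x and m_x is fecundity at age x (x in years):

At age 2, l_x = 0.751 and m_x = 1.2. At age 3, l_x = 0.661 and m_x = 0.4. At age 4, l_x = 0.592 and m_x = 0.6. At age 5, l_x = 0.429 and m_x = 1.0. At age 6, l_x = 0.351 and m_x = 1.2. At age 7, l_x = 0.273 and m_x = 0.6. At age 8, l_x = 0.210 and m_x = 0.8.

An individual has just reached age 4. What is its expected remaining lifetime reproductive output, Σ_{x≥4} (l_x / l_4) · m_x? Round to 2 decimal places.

2.60

l_4 = 0.592. Conditional survival from age 4 to x is l_x / l_4.
  x=4: (0.592/0.592) × 0.6 = 0.6000
  x=5: (0.429/0.592) × 1.0 = 0.7247
  x=6: (0.351/0.592) × 1.2 = 0.7115
  x=7: (0.273/0.592) × 0.6 = 0.2767
  x=8: (0.210/0.592) × 0.8 = 0.2838
Sum = 0.6000 + 0.7247 + 0.7115 + 0.2767 + 0.2838 = 2.5966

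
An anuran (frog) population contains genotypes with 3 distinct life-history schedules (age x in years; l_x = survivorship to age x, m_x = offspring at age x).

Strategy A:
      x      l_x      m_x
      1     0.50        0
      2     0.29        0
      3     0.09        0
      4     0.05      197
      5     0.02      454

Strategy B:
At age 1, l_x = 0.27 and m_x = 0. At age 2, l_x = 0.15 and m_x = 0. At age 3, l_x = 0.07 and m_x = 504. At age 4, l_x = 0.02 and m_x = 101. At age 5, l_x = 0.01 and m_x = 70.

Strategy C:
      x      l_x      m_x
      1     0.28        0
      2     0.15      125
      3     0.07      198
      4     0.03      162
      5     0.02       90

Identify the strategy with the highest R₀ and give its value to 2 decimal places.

Strategy A: R₀ = 0.50×0 + 0.29×0 + 0.09×0 + 0.05×197 + 0.02×454 = 18.9300
Strategy B: R₀ = 0.27×0 + 0.15×0 + 0.07×504 + 0.02×101 + 0.01×70 = 38.0000
Strategy C: R₀ = 0.28×0 + 0.15×125 + 0.07×198 + 0.03×162 + 0.02×90 = 39.2700
Highest R₀: strategy C with 39.2700.

39.27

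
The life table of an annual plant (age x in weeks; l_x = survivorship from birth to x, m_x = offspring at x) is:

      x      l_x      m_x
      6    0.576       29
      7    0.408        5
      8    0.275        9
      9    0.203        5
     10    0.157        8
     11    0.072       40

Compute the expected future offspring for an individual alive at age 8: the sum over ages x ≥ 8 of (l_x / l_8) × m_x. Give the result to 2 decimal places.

27.73

l_8 = 0.275. Conditional survival from age 8 to x is l_x / l_8.
  x=8: (0.275/0.275) × 9 = 9.0000
  x=9: (0.203/0.275) × 5 = 3.6909
  x=10: (0.157/0.275) × 8 = 4.5673
  x=11: (0.072/0.275) × 40 = 10.4727
Sum = 9.0000 + 3.6909 + 4.5673 + 10.4727 = 27.7309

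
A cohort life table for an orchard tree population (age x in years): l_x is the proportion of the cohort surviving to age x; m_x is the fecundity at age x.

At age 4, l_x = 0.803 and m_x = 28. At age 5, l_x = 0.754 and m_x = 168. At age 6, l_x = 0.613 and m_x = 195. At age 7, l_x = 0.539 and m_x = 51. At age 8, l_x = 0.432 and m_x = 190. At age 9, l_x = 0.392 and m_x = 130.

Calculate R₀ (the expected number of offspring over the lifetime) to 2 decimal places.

R₀ = Σ l_x m_x:
  age 4: 0.803 × 28 = 22.4840
  age 5: 0.754 × 168 = 126.6720
  age 6: 0.613 × 195 = 119.5350
  age 7: 0.539 × 51 = 27.4890
  age 8: 0.432 × 190 = 82.0800
  age 9: 0.392 × 130 = 50.9600
R₀ = 22.4840 + 126.6720 + 119.5350 + 27.4890 + 82.0800 + 50.9600 = 429.2200

429.22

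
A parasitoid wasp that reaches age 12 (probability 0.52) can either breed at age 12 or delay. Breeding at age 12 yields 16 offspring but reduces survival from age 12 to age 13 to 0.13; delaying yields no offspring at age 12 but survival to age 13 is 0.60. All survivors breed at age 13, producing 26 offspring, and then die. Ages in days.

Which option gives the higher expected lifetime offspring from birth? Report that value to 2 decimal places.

breed at age 12: R₀ = 0.52 × (16 + 0.13 × 26) = 0.52 × 19.3800 = 10.0776
delay to age 13: R₀ = 0.52 × (0.60 × 26) = 0.52 × 15.6000 = 8.1120
Higher: breed at age 12 (10.0776).

10.08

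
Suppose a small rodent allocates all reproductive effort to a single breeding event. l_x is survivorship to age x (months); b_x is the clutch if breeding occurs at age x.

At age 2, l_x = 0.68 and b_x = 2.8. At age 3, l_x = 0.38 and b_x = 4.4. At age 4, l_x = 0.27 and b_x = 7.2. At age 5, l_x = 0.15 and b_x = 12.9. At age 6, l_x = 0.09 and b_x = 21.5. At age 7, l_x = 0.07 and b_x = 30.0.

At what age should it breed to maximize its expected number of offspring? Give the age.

7

Expected offspring if breeding at age x = l_x × b_x:
  age 2: 0.68 × 2.8 = 1.904
  age 3: 0.38 × 4.4 = 1.672
  age 4: 0.27 × 7.2 = 1.944
  age 5: 0.15 × 12.9 = 1.935
  age 6: 0.09 × 21.5 = 1.935
  age 7: 0.07 × 30.0 = 2.100
Maximum at age 7 (2.100).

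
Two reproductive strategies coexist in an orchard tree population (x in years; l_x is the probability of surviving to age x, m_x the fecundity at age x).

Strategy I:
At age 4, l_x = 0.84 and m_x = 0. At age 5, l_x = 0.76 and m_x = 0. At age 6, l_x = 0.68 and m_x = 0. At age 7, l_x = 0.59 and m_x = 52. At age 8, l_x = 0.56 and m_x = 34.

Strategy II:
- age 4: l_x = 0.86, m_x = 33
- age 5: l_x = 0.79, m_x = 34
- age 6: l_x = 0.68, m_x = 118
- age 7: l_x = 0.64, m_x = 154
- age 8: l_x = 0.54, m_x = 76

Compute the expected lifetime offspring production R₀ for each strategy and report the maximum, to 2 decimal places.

Strategy I: R₀ = 0.84×0 + 0.76×0 + 0.68×0 + 0.59×52 + 0.56×34 = 49.7200
Strategy II: R₀ = 0.86×33 + 0.79×34 + 0.68×118 + 0.64×154 + 0.54×76 = 275.0800
Highest R₀: strategy II with 275.0800.

275.08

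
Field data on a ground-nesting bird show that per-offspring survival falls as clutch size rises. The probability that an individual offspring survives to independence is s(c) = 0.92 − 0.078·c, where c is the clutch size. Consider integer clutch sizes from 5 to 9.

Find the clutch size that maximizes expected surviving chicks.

6

Expected surviving chicks = c × s(c):
  c=5: 5 × 0.530 = 2.650
  c=6: 6 × 0.452 = 2.712
  c=7: 7 × 0.374 = 2.618
  c=8: 8 × 0.296 = 2.368
  c=9: 9 × 0.218 = 1.962
Maximum at c = 6 (2.712 surviving chicks).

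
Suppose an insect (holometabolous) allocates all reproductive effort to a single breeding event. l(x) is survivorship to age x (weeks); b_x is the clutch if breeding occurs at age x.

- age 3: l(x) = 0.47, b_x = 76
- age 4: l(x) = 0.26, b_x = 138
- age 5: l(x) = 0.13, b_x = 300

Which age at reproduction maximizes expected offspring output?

Expected offspring if breeding at age x = l(x) × b_x:
  age 3: 0.47 × 76 = 35.720
  age 4: 0.26 × 138 = 35.880
  age 5: 0.13 × 300 = 39.000
Maximum at age 5 (39.000).

5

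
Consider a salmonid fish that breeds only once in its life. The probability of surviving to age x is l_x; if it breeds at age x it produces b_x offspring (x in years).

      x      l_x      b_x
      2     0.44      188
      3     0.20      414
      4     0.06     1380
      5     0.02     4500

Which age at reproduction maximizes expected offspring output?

Expected offspring if breeding at age x = l_x × b_x:
  age 2: 0.44 × 188 = 82.720
  age 3: 0.20 × 414 = 82.800
  age 4: 0.06 × 1380 = 82.800
  age 5: 0.02 × 4500 = 90.000
Maximum at age 5 (90.000).

5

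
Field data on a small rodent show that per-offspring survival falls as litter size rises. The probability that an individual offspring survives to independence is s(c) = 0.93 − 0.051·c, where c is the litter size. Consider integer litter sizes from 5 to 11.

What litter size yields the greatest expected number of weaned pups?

9

Expected weaned pups = c × s(c):
  c=5: 5 × 0.675 = 3.375
  c=6: 6 × 0.624 = 3.744
  c=7: 7 × 0.573 = 4.011
  c=8: 8 × 0.522 = 4.176
  c=9: 9 × 0.471 = 4.239
  c=10: 10 × 0.420 = 4.200
  c=11: 11 × 0.369 = 4.059
Maximum at c = 9 (4.239 weaned pups).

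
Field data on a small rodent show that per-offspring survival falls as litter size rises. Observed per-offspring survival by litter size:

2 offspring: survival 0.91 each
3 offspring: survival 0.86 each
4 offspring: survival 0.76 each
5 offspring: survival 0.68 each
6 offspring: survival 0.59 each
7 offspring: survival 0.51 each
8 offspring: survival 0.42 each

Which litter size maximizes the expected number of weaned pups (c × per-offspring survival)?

Expected weaned pups = c × s(c):
  c=2: 2 × 0.91 = 1.820
  c=3: 3 × 0.86 = 2.580
  c=4: 4 × 0.76 = 3.040
  c=5: 5 × 0.68 = 3.400
  c=6: 6 × 0.59 = 3.540
  c=7: 7 × 0.51 = 3.570
  c=8: 8 × 0.42 = 3.360
Maximum at c = 7 (3.570 weaned pups).

7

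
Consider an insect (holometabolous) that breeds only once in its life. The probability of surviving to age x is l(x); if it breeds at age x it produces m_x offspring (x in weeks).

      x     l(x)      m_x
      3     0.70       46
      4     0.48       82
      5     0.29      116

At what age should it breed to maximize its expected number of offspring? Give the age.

4

Expected offspring if breeding at age x = l(x) × m_x:
  age 3: 0.70 × 46 = 32.200
  age 4: 0.48 × 82 = 39.360
  age 5: 0.29 × 116 = 33.640
Maximum at age 4 (39.360).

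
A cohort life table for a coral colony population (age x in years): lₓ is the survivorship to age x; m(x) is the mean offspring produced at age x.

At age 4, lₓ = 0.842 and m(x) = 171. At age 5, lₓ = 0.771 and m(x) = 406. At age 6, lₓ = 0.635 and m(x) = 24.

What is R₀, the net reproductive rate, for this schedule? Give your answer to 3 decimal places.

R₀ = Σ lₓ m(x):
  age 4: 0.842 × 171 = 143.9820
  age 5: 0.771 × 406 = 313.0260
  age 6: 0.635 × 24 = 15.2400
R₀ = 143.9820 + 313.0260 + 15.2400 = 472.2480

472.248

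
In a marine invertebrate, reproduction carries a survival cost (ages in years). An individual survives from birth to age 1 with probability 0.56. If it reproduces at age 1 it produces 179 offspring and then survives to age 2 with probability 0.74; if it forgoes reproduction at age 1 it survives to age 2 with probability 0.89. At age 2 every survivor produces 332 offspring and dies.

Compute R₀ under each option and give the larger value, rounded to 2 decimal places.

breed at age 1: R₀ = 0.56 × (179 + 0.74 × 332) = 0.56 × 424.6800 = 237.8208
delay to age 2: R₀ = 0.56 × (0.89 × 332) = 0.56 × 295.4800 = 165.4688
Higher: breed at age 1 (237.8208).

237.82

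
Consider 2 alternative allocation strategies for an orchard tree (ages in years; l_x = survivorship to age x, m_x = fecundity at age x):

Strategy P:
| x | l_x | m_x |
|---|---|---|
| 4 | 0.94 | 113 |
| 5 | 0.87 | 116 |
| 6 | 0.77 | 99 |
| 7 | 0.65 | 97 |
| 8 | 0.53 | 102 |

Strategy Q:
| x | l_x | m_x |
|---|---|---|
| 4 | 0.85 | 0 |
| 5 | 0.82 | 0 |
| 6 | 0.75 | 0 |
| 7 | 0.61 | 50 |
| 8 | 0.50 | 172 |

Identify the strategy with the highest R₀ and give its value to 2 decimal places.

400.48

Strategy P: R₀ = 0.94×113 + 0.87×116 + 0.77×99 + 0.65×97 + 0.53×102 = 400.4800
Strategy Q: R₀ = 0.85×0 + 0.82×0 + 0.75×0 + 0.61×50 + 0.50×172 = 116.5000
Highest R₀: strategy P with 400.4800.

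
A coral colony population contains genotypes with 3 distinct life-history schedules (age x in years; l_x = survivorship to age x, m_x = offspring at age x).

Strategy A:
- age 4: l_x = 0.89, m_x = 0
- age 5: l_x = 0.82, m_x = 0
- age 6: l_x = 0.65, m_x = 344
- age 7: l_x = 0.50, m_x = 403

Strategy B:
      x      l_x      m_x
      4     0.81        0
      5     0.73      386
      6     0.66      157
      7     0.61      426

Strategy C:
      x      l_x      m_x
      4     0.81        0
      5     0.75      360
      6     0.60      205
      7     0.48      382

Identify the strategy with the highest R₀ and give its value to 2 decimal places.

Strategy A: R₀ = 0.89×0 + 0.82×0 + 0.65×344 + 0.50×403 = 425.1000
Strategy B: R₀ = 0.81×0 + 0.73×386 + 0.66×157 + 0.61×426 = 645.2600
Strategy C: R₀ = 0.81×0 + 0.75×360 + 0.60×205 + 0.48×382 = 576.3600
Highest R₀: strategy B with 645.2600.

645.26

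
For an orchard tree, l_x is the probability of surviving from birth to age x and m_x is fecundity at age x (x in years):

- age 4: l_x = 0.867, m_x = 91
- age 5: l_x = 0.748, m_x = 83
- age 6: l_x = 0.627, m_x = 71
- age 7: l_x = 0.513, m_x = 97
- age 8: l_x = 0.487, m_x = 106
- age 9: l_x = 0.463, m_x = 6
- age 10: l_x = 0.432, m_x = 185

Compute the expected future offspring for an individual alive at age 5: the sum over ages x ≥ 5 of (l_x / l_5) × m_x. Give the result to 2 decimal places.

388.61

l_5 = 0.748. Conditional survival from age 5 to x is l_x / l_5.
  x=5: (0.748/0.748) × 83 = 83.0000
  x=6: (0.627/0.748) × 71 = 59.5147
  x=7: (0.513/0.748) × 97 = 66.5254
  x=8: (0.487/0.748) × 106 = 69.0134
  x=9: (0.463/0.748) × 6 = 3.7139
  x=10: (0.432/0.748) × 185 = 106.8449
Sum = 83.0000 + 59.5147 + 66.5254 + 69.0134 + 3.7139 + 106.8449 = 388.6123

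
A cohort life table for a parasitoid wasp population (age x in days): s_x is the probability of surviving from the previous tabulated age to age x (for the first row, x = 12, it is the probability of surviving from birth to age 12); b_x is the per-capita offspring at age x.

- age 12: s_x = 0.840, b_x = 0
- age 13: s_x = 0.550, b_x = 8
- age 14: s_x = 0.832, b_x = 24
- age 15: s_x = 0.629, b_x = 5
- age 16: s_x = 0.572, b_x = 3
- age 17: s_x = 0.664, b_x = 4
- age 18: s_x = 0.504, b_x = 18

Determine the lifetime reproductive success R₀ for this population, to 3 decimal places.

15.745

Survivorship from birth: l_x = s_12·s_13·…·s_x.
  l_12 = 0.84000
  l_13 = 0.46200
  l_14 = 0.38438
  l_15 = 0.24178
  l_16 = 0.13830
  l_17 = 0.09183
  l_18 = 0.04628
R₀ = Σ l_x b_x:
  age 12: 0.84000 × 0 = 0.0000
  age 13: 0.46200 × 8 = 3.6960
  age 14: 0.38438 × 24 = 9.2251
  age 15: 0.24178 × 5 = 1.2089
  age 16: 0.13830 × 3 = 0.4149
  age 17: 0.09183 × 4 = 0.3673
  age 18: 0.04628 × 18 = 0.8330
R₀ = 0.0000 + 3.6960 + 9.2251 + 1.2089 + 0.4149 + 0.3673 + 0.8330 = 15.7453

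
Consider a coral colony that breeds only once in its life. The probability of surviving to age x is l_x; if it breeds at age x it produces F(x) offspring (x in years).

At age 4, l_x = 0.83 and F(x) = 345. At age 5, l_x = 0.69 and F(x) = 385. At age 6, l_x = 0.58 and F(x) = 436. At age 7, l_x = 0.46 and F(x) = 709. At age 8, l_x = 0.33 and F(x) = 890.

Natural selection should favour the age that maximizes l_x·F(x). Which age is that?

7

Expected offspring if breeding at age x = l_x × F(x):
  age 4: 0.83 × 345 = 286.350
  age 5: 0.69 × 385 = 265.650
  age 6: 0.58 × 436 = 252.880
  age 7: 0.46 × 709 = 326.140
  age 8: 0.33 × 890 = 293.700
Maximum at age 7 (326.140).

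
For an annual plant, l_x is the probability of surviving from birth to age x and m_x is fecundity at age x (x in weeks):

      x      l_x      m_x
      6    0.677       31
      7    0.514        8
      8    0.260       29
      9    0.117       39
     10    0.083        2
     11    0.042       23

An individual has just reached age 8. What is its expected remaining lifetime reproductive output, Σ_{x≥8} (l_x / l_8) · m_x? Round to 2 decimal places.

50.90

l_8 = 0.260. Conditional survival from age 8 to x is l_x / l_8.
  x=8: (0.260/0.260) × 29 = 29.0000
  x=9: (0.117/0.260) × 39 = 17.5500
  x=10: (0.083/0.260) × 2 = 0.6385
  x=11: (0.042/0.260) × 23 = 3.7154
Sum = 29.0000 + 17.5500 + 0.6385 + 3.7154 = 50.9038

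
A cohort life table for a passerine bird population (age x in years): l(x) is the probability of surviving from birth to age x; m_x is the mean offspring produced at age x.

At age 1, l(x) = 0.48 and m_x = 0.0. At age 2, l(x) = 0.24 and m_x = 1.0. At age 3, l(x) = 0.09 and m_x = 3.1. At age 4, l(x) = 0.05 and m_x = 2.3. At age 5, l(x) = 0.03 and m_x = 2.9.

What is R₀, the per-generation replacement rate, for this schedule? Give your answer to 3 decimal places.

0.721

R₀ = Σ l(x) m_x:
  age 1: 0.48 × 0.0 = 0.0000
  age 2: 0.24 × 1.0 = 0.2400
  age 3: 0.09 × 3.1 = 0.2790
  age 4: 0.05 × 2.3 = 0.1150
  age 5: 0.03 × 2.9 = 0.0870
R₀ = 0.0000 + 0.2400 + 0.2790 + 0.1150 + 0.0870 = 0.7210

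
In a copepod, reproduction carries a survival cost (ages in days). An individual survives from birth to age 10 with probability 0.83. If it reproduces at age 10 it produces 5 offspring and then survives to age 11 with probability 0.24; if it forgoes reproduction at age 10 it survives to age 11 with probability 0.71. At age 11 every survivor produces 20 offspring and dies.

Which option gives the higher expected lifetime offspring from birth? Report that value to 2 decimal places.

11.79

breed at age 10: R₀ = 0.83 × (5 + 0.24 × 20) = 0.83 × 9.8000 = 8.1340
delay to age 11: R₀ = 0.83 × (0.71 × 20) = 0.83 × 14.2000 = 11.7860
Higher: delay to age 11 (11.7860).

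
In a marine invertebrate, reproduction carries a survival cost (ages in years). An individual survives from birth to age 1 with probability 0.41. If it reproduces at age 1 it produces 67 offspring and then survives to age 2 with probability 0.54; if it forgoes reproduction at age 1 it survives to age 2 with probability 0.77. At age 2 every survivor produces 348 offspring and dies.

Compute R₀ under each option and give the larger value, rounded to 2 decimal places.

109.86

breed at age 1: R₀ = 0.41 × (67 + 0.54 × 348) = 0.41 × 254.9200 = 104.5172
delay to age 2: R₀ = 0.41 × (0.77 × 348) = 0.41 × 267.9600 = 109.8636
Higher: delay to age 2 (109.8636).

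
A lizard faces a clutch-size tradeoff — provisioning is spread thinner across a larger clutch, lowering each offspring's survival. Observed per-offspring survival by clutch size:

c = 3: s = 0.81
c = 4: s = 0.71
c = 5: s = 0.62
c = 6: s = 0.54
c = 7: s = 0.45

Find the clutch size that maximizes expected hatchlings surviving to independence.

Expected hatchlings surviving to independence = c × s(c):
  c=3: 3 × 0.81 = 2.430
  c=4: 4 × 0.71 = 2.840
  c=5: 5 × 0.62 = 3.100
  c=6: 6 × 0.54 = 3.240
  c=7: 7 × 0.45 = 3.150
Maximum at c = 6 (3.240 hatchlings surviving to independence).

6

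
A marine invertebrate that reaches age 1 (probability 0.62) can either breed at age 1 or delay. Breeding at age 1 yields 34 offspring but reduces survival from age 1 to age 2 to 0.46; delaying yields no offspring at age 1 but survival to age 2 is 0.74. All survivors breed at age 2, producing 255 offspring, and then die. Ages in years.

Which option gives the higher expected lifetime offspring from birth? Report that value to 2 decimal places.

116.99

breed at age 1: R₀ = 0.62 × (34 + 0.46 × 255) = 0.62 × 151.3000 = 93.8060
delay to age 2: R₀ = 0.62 × (0.74 × 255) = 0.62 × 188.7000 = 116.9940
Higher: delay to age 2 (116.9940).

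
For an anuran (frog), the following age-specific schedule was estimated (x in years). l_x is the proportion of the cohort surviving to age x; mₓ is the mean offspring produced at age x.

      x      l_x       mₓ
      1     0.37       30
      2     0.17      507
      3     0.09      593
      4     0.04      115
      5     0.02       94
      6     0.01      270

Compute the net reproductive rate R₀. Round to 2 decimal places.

R₀ = Σ l_x mₓ:
  age 1: 0.37 × 30 = 11.1000
  age 2: 0.17 × 507 = 86.1900
  age 3: 0.09 × 593 = 53.3700
  age 4: 0.04 × 115 = 4.6000
  age 5: 0.02 × 94 = 1.8800
  age 6: 0.01 × 270 = 2.7000
R₀ = 11.1000 + 86.1900 + 53.3700 + 4.6000 + 1.8800 + 2.7000 = 159.8400

159.84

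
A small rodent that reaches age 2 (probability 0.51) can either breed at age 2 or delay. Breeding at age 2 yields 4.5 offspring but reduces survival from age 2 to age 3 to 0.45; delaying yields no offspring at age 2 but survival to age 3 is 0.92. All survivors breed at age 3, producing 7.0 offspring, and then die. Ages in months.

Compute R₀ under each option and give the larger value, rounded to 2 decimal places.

breed at age 2: R₀ = 0.51 × (4.5 + 0.45 × 7.0) = 0.51 × 7.6500 = 3.9015
delay to age 3: R₀ = 0.51 × (0.92 × 7.0) = 0.51 × 6.4400 = 3.2844
Higher: breed at age 2 (3.9015).

3.90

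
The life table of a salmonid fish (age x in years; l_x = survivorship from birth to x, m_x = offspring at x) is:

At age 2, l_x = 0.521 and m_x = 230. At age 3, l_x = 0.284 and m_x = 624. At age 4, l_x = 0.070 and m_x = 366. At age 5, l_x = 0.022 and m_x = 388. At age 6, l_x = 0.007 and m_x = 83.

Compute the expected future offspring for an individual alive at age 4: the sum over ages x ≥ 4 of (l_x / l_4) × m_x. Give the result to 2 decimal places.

496.24

l_4 = 0.070. Conditional survival from age 4 to x is l_x / l_4.
  x=4: (0.070/0.070) × 366 = 366.0000
  x=5: (0.022/0.070) × 388 = 121.9429
  x=6: (0.007/0.070) × 83 = 8.3000
Sum = 366.0000 + 121.9429 + 8.3000 = 496.2429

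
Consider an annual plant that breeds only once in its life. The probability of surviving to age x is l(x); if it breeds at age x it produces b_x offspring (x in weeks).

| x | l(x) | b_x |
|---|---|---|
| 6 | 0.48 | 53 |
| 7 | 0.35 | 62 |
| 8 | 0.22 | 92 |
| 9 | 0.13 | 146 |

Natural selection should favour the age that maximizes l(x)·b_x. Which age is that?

Expected offspring if breeding at age x = l(x) × b_x:
  age 6: 0.48 × 53 = 25.440
  age 7: 0.35 × 62 = 21.700
  age 8: 0.22 × 92 = 20.240
  age 9: 0.13 × 146 = 18.980
Maximum at age 6 (25.440).

6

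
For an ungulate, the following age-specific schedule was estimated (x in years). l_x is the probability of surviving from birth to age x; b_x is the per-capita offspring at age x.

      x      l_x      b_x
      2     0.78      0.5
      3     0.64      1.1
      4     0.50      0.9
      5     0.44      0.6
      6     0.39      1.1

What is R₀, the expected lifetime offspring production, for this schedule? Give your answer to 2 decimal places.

R₀ = Σ l_x b_x:
  age 2: 0.78 × 0.5 = 0.3900
  age 3: 0.64 × 1.1 = 0.7040
  age 4: 0.50 × 0.9 = 0.4500
  age 5: 0.44 × 0.6 = 0.2640
  age 6: 0.39 × 1.1 = 0.4290
R₀ = 0.3900 + 0.7040 + 0.4500 + 0.2640 + 0.4290 = 2.2370

2.24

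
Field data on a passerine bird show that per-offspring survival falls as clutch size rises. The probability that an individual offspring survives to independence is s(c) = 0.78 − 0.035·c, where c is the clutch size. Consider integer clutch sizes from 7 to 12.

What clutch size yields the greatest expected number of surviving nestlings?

Expected surviving nestlings = c × s(c):
  c=7: 7 × 0.535 = 3.745
  c=8: 8 × 0.500 = 4.000
  c=9: 9 × 0.465 = 4.185
  c=10: 10 × 0.430 = 4.300
  c=11: 11 × 0.395 = 4.345
  c=12: 12 × 0.360 = 4.320
Maximum at c = 11 (4.345 surviving nestlings).

11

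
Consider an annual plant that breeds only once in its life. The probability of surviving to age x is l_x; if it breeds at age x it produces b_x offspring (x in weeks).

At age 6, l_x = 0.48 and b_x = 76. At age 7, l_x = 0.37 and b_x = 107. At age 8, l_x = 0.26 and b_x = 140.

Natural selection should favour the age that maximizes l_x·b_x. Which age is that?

7

Expected offspring if breeding at age x = l_x × b_x:
  age 6: 0.48 × 76 = 36.480
  age 7: 0.37 × 107 = 39.590
  age 8: 0.26 × 140 = 36.400
Maximum at age 7 (39.590).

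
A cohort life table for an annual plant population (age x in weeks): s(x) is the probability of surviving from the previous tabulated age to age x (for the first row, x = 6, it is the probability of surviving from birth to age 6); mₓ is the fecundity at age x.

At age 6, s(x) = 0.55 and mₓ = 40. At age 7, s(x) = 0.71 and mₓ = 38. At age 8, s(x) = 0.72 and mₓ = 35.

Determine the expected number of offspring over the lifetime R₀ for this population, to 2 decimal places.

Survivorship from birth: l_x = s_6·s_7·…·s_x.
  l_6 = 0.55000
  l_7 = 0.39050
  l_8 = 0.28116
R₀ = Σ l_x mₓ:
  age 6: 0.55000 × 40 = 22.0000
  age 7: 0.39050 × 38 = 14.8390
  age 8: 0.28116 × 35 = 9.8406
R₀ = 22.0000 + 14.8390 + 9.8406 = 46.6796

46.68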